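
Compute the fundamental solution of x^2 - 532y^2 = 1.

First expand sqrt(532) as a continued fraction. With x_i = (sqrt(532) + m_i)/d_i and (m_0, d_0) = (0, 1): a_0 = floor(sqrt(532)) = 23, since 23^2 = 529 <= 532 < 576 = 24^2.
Iterate m_{i+1} = d_i*a_i - m_i, d_{i+1} = (532 - m_{i+1}^2)/d_i, a_{i+1} = floor((a_0 + m_{i+1})/d_{i+1}):
  m_1 = 1*23 - 0 = 23, d_1 = (532 - 23^2)/1 = 3/1 = 3, a_1 = floor((23 + 23)/3) = 15.
  m_2 = 3*15 - 23 = 22, d_2 = (532 - 22^2)/3 = 48/3 = 16, a_2 = floor((23 + 22)/16) = 2.
  m_3 = 16*2 - 22 = 10, d_3 = (532 - 10^2)/16 = 432/16 = 27, a_3 = floor((23 + 10)/27) = 1.
  m_4 = 27*1 - 10 = 17, d_4 = (532 - 17^2)/27 = 243/27 = 9, a_4 = floor((23 + 17)/9) = 4.
  m_5 = 9*4 - 17 = 19, d_5 = (532 - 19^2)/9 = 171/9 = 19, a_5 = floor((23 + 19)/19) = 2.
  m_6 = 19*2 - 19 = 19, d_6 = (532 - 19^2)/19 = 171/19 = 9, a_6 = floor((23 + 19)/9) = 4.
  m_7 = 9*4 - 19 = 17, d_7 = (532 - 17^2)/9 = 243/9 = 27, a_7 = floor((23 + 17)/27) = 1.
  m_8 = 27*1 - 17 = 10, d_8 = (532 - 10^2)/27 = 432/27 = 16, a_8 = floor((23 + 10)/16) = 2.
  m_9 = 16*2 - 10 = 22, d_9 = (532 - 22^2)/16 = 48/16 = 3, a_9 = floor((23 + 22)/3) = 15.
  m_10 = 3*15 - 22 = 23, d_10 = (532 - 23^2)/3 = 3/3 = 1, a_10 = floor((23 + 23)/1) = 46.
  m_11 = 1*46 - 23 = 23, d_11 = (532 - 23^2)/1 = 3/1 = 3: (m_11, d_11) = (m_1, d_1) = (23, 3), so from here the quotients repeat a_1, ..., a_10; the period length is 10.
So sqrt(532) = [23; (15, 2, 1, 4, 2, 4, 1, 2, 15, 46)] with period length k = 10.
k is even, so the fundamental solution of x^2 - 532y^2 = 1 is (p_{k-1}, q_{k-1}) = (p_9, q_9); compute convergents through index 9.
Convergents (p_i = a_i*p_{i-1} + p_{i-2}, q_i = a_i*q_{i-1} + q_{i-2} with p_{-2}=0, p_{-1}=1, q_{-2}=1, q_{-1}=0):
  i=0: a_0=23, p_0 = 23*1 + 0 = 23, q_0 = 23*0 + 1 = 1.
  i=1: a_1=15, p_1 = 15*23 + 1 = 346, q_1 = 15*1 + 0 = 15.
  i=2: a_2=2, p_2 = 2*346 + 23 = 715, q_2 = 2*15 + 1 = 31.
  i=3: a_3=1, p_3 = 1*715 + 346 = 1061, q_3 = 1*31 + 15 = 46.
  i=4: a_4=4, p_4 = 4*1061 + 715 = 4959, q_4 = 4*46 + 31 = 215.
  i=5: a_5=2, p_5 = 2*4959 + 1061 = 10979, q_5 = 2*215 + 46 = 476.
  i=6: a_6=4, p_6 = 4*10979 + 4959 = 48875, q_6 = 4*476 + 215 = 2119.
  i=7: a_7=1, p_7 = 1*48875 + 10979 = 59854, q_7 = 1*2119 + 476 = 2595.
  i=8: a_8=2, p_8 = 2*59854 + 48875 = 168583, q_8 = 2*2595 + 2119 = 7309.
  i=9: a_9=15, p_9 = 15*168583 + 59854 = 2588599, q_9 = 15*7309 + 2595 = 112230.
Check: 2588599^2 - 532*112230^2 = 6700844782801 - 6700844782800 = 1, so (x, y) = (2588599, 112230) solves the equation, and by the theorem it is the least positive solution.

(x, y) = (2588599, 112230)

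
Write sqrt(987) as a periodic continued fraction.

Write x_i = (sqrt(987) + m_i)/d_i with (m_0, d_0) = (0, 1). a_0 = floor(sqrt(987)) = 31, since 31^2 = 961 <= 987 < 1024 = 32^2.
Iterate m_{i+1} = d_i*a_i - m_i, d_{i+1} = (987 - m_{i+1}^2)/d_i, a_{i+1} = floor((a_0 + m_{i+1})/d_{i+1}):
  m_1 = 1*31 - 0 = 31, d_1 = (987 - 31^2)/1 = 26/1 = 26, a_1 = floor((31 + 31)/26) = 2.
  m_2 = 26*2 - 31 = 21, d_2 = (987 - 21^2)/26 = 546/26 = 21, a_2 = floor((31 + 21)/21) = 2.
  m_3 = 21*2 - 21 = 21, d_3 = (987 - 21^2)/21 = 546/21 = 26, a_3 = floor((31 + 21)/26) = 2.
  m_4 = 26*2 - 21 = 31, d_4 = (987 - 31^2)/26 = 26/26 = 1, a_4 = floor((31 + 31)/1) = 62.
  m_5 = 1*62 - 31 = 31, d_5 = (987 - 31^2)/1 = 26/1 = 26: (m_5, d_5) = (m_1, d_1) = (31, 26), so from here the quotients repeat a_1, ..., a_4; the period length is 4.
Hence the expansion of sqrt(987) is a_0 = 31 followed by the repeating block 2, 2, 2, 62 (period 4).

[31; (2, 2, 2, 62)]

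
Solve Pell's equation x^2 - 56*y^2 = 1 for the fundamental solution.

First expand sqrt(56) as a continued fraction. With x_i = (sqrt(56) + m_i)/d_i and (m_0, d_0) = (0, 1): a_0 = floor(sqrt(56)) = 7, since 7^2 = 49 <= 56 < 64 = 8^2.
Iterate m_{i+1} = d_i*a_i - m_i, d_{i+1} = (56 - m_{i+1}^2)/d_i, a_{i+1} = floor((a_0 + m_{i+1})/d_{i+1}):
  m_1 = 1*7 - 0 = 7, d_1 = (56 - 7^2)/1 = 7/1 = 7, a_1 = floor((7 + 7)/7) = 2.
  m_2 = 7*2 - 7 = 7, d_2 = (56 - 7^2)/7 = 7/7 = 1, a_2 = floor((7 + 7)/1) = 14.
  m_3 = 1*14 - 7 = 7, d_3 = (56 - 7^2)/1 = 7/1 = 7: (m_3, d_3) = (m_1, d_1) = (7, 7), so from here the quotients repeat a_1, a_2; the period length is 2.
So sqrt(56) = [7; (2, 14)] with period length k = 2.
k is even, so the fundamental solution of x^2 - 56y^2 = 1 is (p_{k-1}, q_{k-1}) = (p_1, q_1); compute convergents through index 1.
Convergents (p_i = a_i*p_{i-1} + p_{i-2}, q_i = a_i*q_{i-1} + q_{i-2} with p_{-2}=0, p_{-1}=1, q_{-2}=1, q_{-1}=0):
  i=0: a_0=7, p_0 = 7*1 + 0 = 7, q_0 = 7*0 + 1 = 1.
  i=1: a_1=2, p_1 = 2*7 + 1 = 15, q_1 = 2*1 + 0 = 2.
Check: 15^2 - 56*2^2 = 225 - 224 = 1, so (x, y) = (15, 2) solves the equation, and by the theorem it is the least positive solution.

(x, y) = (15, 2)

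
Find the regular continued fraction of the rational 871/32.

Run the Euclidean algorithm on 871 and 32; the successive quotients are the partial quotients a_0, a_1, ... (each step inverts the fractional part left over by the previous one):
  871 = 27*32 + 7, so a_0 = 27.
  32 = 4*7 + 4, so a_1 = 4.
  7 = 1*4 + 3, so a_2 = 1.
  4 = 1*3 + 1, so a_3 = 1.
  3 = 3*1 + 0, so a_4 = 3.
The remainder reaches 0 after 5 divisions, so the expansion has 5 partial quotients, read off in order.

[27; 4, 1, 1, 3]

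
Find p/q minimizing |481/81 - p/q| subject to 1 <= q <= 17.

95/16

Expand x = 481/81 as a continued fraction with the Euclidean algorithm:
  481 = 5*81 + 76, so a_0 = 5.
  81 = 1*76 + 5, so a_1 = 1.
  76 = 15*5 + 1, so a_2 = 15.
  5 = 5*1 + 0, so a_3 = 5.
so x = [5; 1, 15, 5].
Convergents (p_i = a_i*p_{i-1} + p_{i-2}, q_i = a_i*q_{i-1} + q_{i-2} with p_{-2}=0, p_{-1}=1, q_{-2}=1, q_{-1}=0), until the denominator exceeds 17:
  i=0: a_0=5, p_0 = 5*1 + 0 = 5, q_0 = 5*0 + 1 = 1.
  i=1: a_1=1, p_1 = 1*5 + 1 = 6, q_1 = 1*1 + 0 = 1.
  i=2: a_2=15, p_2 = 15*6 + 5 = 95, q_2 = 15*1 + 1 = 16.
  i=3: a_3=5, p_3 = 5*95 + 6 = 481, q_3 = 5*16 + 1 = 81.
q_3 = 81 > 17, so the last convergent with denominator <= 17 is p_2/q_2 = 95/16.
The closest fraction with denominator <= 17 is either p_2/q_2 or the intermediate fraction (k*p_2 + p_1)/(k*q_2 + q_1) with the largest k >= 1 whose denominator stays <= 17; these approach x as k grows, and every other convergent or intermediate fraction in range is farther away.
Largest k: floor((17 - q_1)/q_2) = floor((17 - 1)/16) = 1.
That gives (1*95 + 6)/(1*16 + 1) = 101/17.
Compare the errors: |x - 95/16| = |481*16 - 95*81|/(81*16) = 1/1296, and |x - 101/17| = |481*17 - 101*81|/(81*17) = 4/1377.
Cross-multiplying, 1*1377 = 1377 < 5184 = 4*1296, so 1/1296 is smaller: the convergent 95/16 is closer to x than 101/17.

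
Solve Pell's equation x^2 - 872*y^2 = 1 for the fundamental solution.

First expand sqrt(872) as a continued fraction. With x_i = (sqrt(872) + m_i)/d_i and (m_0, d_0) = (0, 1): a_0 = floor(sqrt(872)) = 29, since 29^2 = 841 <= 872 < 900 = 30^2.
Iterate m_{i+1} = d_i*a_i - m_i, d_{i+1} = (872 - m_{i+1}^2)/d_i, a_{i+1} = floor((a_0 + m_{i+1})/d_{i+1}):
  m_1 = 1*29 - 0 = 29, d_1 = (872 - 29^2)/1 = 31/1 = 31, a_1 = floor((29 + 29)/31) = 1.
  m_2 = 31*1 - 29 = 2, d_2 = (872 - 2^2)/31 = 868/31 = 28, a_2 = floor((29 + 2)/28) = 1.
  m_3 = 28*1 - 2 = 26, d_3 = (872 - 26^2)/28 = 196/28 = 7, a_3 = floor((29 + 26)/7) = 7.
  m_4 = 7*7 - 26 = 23, d_4 = (872 - 23^2)/7 = 343/7 = 49, a_4 = floor((29 + 23)/49) = 1.
  m_5 = 49*1 - 23 = 26, d_5 = (872 - 26^2)/49 = 196/49 = 4, a_5 = floor((29 + 26)/4) = 13.
  m_6 = 4*13 - 26 = 26, d_6 = (872 - 26^2)/4 = 196/4 = 49, a_6 = floor((29 + 26)/49) = 1.
  m_7 = 49*1 - 26 = 23, d_7 = (872 - 23^2)/49 = 343/49 = 7, a_7 = floor((29 + 23)/7) = 7.
  m_8 = 7*7 - 23 = 26, d_8 = (872 - 26^2)/7 = 196/7 = 28, a_8 = floor((29 + 26)/28) = 1.
  m_9 = 28*1 - 26 = 2, d_9 = (872 - 2^2)/28 = 868/28 = 31, a_9 = floor((29 + 2)/31) = 1.
  m_10 = 31*1 - 2 = 29, d_10 = (872 - 29^2)/31 = 31/31 = 1, a_10 = floor((29 + 29)/1) = 58.
  m_11 = 1*58 - 29 = 29, d_11 = (872 - 29^2)/1 = 31/1 = 31: (m_11, d_11) = (m_1, d_1) = (29, 31), so from here the quotients repeat a_1, ..., a_10; the period length is 10.
So sqrt(872) = [29; (1, 1, 7, 1, 13, 1, 7, 1, 1, 58)] with period length k = 10.
k is even, so the fundamental solution of x^2 - 872y^2 = 1 is (p_{k-1}, q_{k-1}) = (p_9, q_9); compute convergents through index 9.
Convergents (p_i = a_i*p_{i-1} + p_{i-2}, q_i = a_i*q_{i-1} + q_{i-2} with p_{-2}=0, p_{-1}=1, q_{-2}=1, q_{-1}=0):
  i=0: a_0=29, p_0 = 29*1 + 0 = 29, q_0 = 29*0 + 1 = 1.
  i=1: a_1=1, p_1 = 1*29 + 1 = 30, q_1 = 1*1 + 0 = 1.
  i=2: a_2=1, p_2 = 1*30 + 29 = 59, q_2 = 1*1 + 1 = 2.
  i=3: a_3=7, p_3 = 7*59 + 30 = 443, q_3 = 7*2 + 1 = 15.
  i=4: a_4=1, p_4 = 1*443 + 59 = 502, q_4 = 1*15 + 2 = 17.
  i=5: a_5=13, p_5 = 13*502 + 443 = 6969, q_5 = 13*17 + 15 = 236.
  i=6: a_6=1, p_6 = 1*6969 + 502 = 7471, q_6 = 1*236 + 17 = 253.
  i=7: a_7=7, p_7 = 7*7471 + 6969 = 59266, q_7 = 7*253 + 236 = 2007.
  i=8: a_8=1, p_8 = 1*59266 + 7471 = 66737, q_8 = 1*2007 + 253 = 2260.
  i=9: a_9=1, p_9 = 1*66737 + 59266 = 126003, q_9 = 1*2260 + 2007 = 4267.
Check: 126003^2 - 872*4267^2 = 15876756009 - 15876756008 = 1, so (x, y) = (126003, 4267) solves the equation, and by the theorem it is the least positive solution.

(x, y) = (126003, 4267)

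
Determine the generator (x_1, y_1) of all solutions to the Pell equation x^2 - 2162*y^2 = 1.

First expand sqrt(2162) as a continued fraction. With x_i = (sqrt(2162) + m_i)/d_i and (m_0, d_0) = (0, 1): a_0 = floor(sqrt(2162)) = 46, since 46^2 = 2116 <= 2162 < 2209 = 47^2.
Iterate m_{i+1} = d_i*a_i - m_i, d_{i+1} = (2162 - m_{i+1}^2)/d_i, a_{i+1} = floor((a_0 + m_{i+1})/d_{i+1}):
  m_1 = 1*46 - 0 = 46, d_1 = (2162 - 46^2)/1 = 46/1 = 46, a_1 = floor((46 + 46)/46) = 2.
  m_2 = 46*2 - 46 = 46, d_2 = (2162 - 46^2)/46 = 46/46 = 1, a_2 = floor((46 + 46)/1) = 92.
  m_3 = 1*92 - 46 = 46, d_3 = (2162 - 46^2)/1 = 46/1 = 46: (m_3, d_3) = (m_1, d_1) = (46, 46), so from here the quotients repeat a_1, a_2; the period length is 2.
So sqrt(2162) = [46; (2, 92)] with period length k = 2.
k is even, so the fundamental solution of x^2 - 2162y^2 = 1 is (p_{k-1}, q_{k-1}) = (p_1, q_1); compute convergents through index 1.
Convergents (p_i = a_i*p_{i-1} + p_{i-2}, q_i = a_i*q_{i-1} + q_{i-2} with p_{-2}=0, p_{-1}=1, q_{-2}=1, q_{-1}=0):
  i=0: a_0=46, p_0 = 46*1 + 0 = 46, q_0 = 46*0 + 1 = 1.
  i=1: a_1=2, p_1 = 2*46 + 1 = 93, q_1 = 2*1 + 0 = 2.
Check: 93^2 - 2162*2^2 = 8649 - 8648 = 1, so (x, y) = (93, 2) solves the equation, and by the theorem it is the least positive solution.

(x, y) = (93, 2)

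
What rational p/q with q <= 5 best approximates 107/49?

11/5

Expand x = 107/49 as a continued fraction with the Euclidean algorithm:
  107 = 2*49 + 9, so a_0 = 2.
  49 = 5*9 + 4, so a_1 = 5.
  9 = 2*4 + 1, so a_2 = 2.
  4 = 4*1 + 0, so a_3 = 4.
so x = [2; 5, 2, 4].
Convergents (p_i = a_i*p_{i-1} + p_{i-2}, q_i = a_i*q_{i-1} + q_{i-2} with p_{-2}=0, p_{-1}=1, q_{-2}=1, q_{-1}=0), until the denominator exceeds 5:
  i=0: a_0=2, p_0 = 2*1 + 0 = 2, q_0 = 2*0 + 1 = 1.
  i=1: a_1=5, p_1 = 5*2 + 1 = 11, q_1 = 5*1 + 0 = 5.
  i=2: a_2=2, p_2 = 2*11 + 2 = 24, q_2 = 2*5 + 1 = 11.
q_2 = 11 > 5, so the last convergent with denominator <= 5 is p_1/q_1 = 11/5.
The closest fraction with denominator <= 5 is either p_1/q_1 or the intermediate fraction (k*p_1 + p_0)/(k*q_1 + q_0) with the largest k >= 1 whose denominator stays <= 5; these approach x as k grows, and every other convergent or intermediate fraction in range is farther away.
Largest k: floor((5 - q_0)/q_1) = floor((5 - 1)/5) = 0.
Since k = 0, no intermediate fraction beyond p_1/q_1 has denominator <= 5, so the convergent 11/5 is the closest (its error is |107*5 - 11*49|/(49*5) = 4/245).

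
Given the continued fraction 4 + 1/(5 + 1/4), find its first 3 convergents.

4/1, 21/5, 88/21

Using the convergent recurrence p_i = a_i*p_{i-1} + p_{i-2}, q_i = a_i*q_{i-1} + q_{i-2} with p_{-2}=0, p_{-1}=1, q_{-2}=1, q_{-1}=0:
  i=0: a_0=4, p_0 = 4*1 + 0 = 4, q_0 = 4*0 + 1 = 1.
  i=1: a_1=5, p_1 = 5*4 + 1 = 21, q_1 = 5*1 + 0 = 5.
  i=2: a_2=4, p_2 = 4*21 + 4 = 88, q_2 = 4*5 + 1 = 21.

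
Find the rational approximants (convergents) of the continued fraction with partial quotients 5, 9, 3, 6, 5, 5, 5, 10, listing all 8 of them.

Using the convergent recurrence p_i = a_i*p_{i-1} + p_{i-2}, q_i = a_i*q_{i-1} + q_{i-2} with p_{-2}=0, p_{-1}=1, q_{-2}=1, q_{-1}=0:
  i=0: a_0=5, p_0 = 5*1 + 0 = 5, q_0 = 5*0 + 1 = 1.
  i=1: a_1=9, p_1 = 9*5 + 1 = 46, q_1 = 9*1 + 0 = 9.
  i=2: a_2=3, p_2 = 3*46 + 5 = 143, q_2 = 3*9 + 1 = 28.
  i=3: a_3=6, p_3 = 6*143 + 46 = 904, q_3 = 6*28 + 9 = 177.
  i=4: a_4=5, p_4 = 5*904 + 143 = 4663, q_4 = 5*177 + 28 = 913.
  i=5: a_5=5, p_5 = 5*4663 + 904 = 24219, q_5 = 5*913 + 177 = 4742.
  i=6: a_6=5, p_6 = 5*24219 + 4663 = 125758, q_6 = 5*4742 + 913 = 24623.
  i=7: a_7=10, p_7 = 10*125758 + 24219 = 1281799, q_7 = 10*24623 + 4742 = 250972.

5/1, 46/9, 143/28, 904/177, 4663/913, 24219/4742, 125758/24623, 1281799/250972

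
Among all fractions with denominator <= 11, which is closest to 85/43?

2/1

Expand x = 85/43 as a continued fraction with the Euclidean algorithm:
  85 = 1*43 + 42, so a_0 = 1.
  43 = 1*42 + 1, so a_1 = 1.
  42 = 42*1 + 0, so a_2 = 42.
so x = [1; 1, 42].
Convergents (p_i = a_i*p_{i-1} + p_{i-2}, q_i = a_i*q_{i-1} + q_{i-2} with p_{-2}=0, p_{-1}=1, q_{-2}=1, q_{-1}=0), until the denominator exceeds 11:
  i=0: a_0=1, p_0 = 1*1 + 0 = 1, q_0 = 1*0 + 1 = 1.
  i=1: a_1=1, p_1 = 1*1 + 1 = 2, q_1 = 1*1 + 0 = 1.
  i=2: a_2=42, p_2 = 42*2 + 1 = 85, q_2 = 42*1 + 1 = 43.
q_2 = 43 > 11, so the last convergent with denominator <= 11 is p_1/q_1 = 2/1.
The closest fraction with denominator <= 11 is either p_1/q_1 or the intermediate fraction (k*p_1 + p_0)/(k*q_1 + q_0) with the largest k >= 1 whose denominator stays <= 11; these approach x as k grows, and every other convergent or intermediate fraction in range is farther away.
Largest k: floor((11 - q_0)/q_1) = floor((11 - 1)/1) = 10.
That gives (10*2 + 1)/(10*1 + 1) = 21/11.
Compare the errors: |x - 2/1| = |85*1 - 2*43|/(43*1) = 1/43, and |x - 21/11| = |85*11 - 21*43|/(43*11) = 32/473.
Cross-multiplying, 1*473 = 473 < 1376 = 32*43, so 1/43 is smaller: the convergent 2/1 is closer to x than 21/11.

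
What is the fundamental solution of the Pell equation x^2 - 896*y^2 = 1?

(x, y) = (449, 15)

First expand sqrt(896) as a continued fraction. With x_i = (sqrt(896) + m_i)/d_i and (m_0, d_0) = (0, 1): a_0 = floor(sqrt(896)) = 29, since 29^2 = 841 <= 896 < 900 = 30^2.
Iterate m_{i+1} = d_i*a_i - m_i, d_{i+1} = (896 - m_{i+1}^2)/d_i, a_{i+1} = floor((a_0 + m_{i+1})/d_{i+1}):
  m_1 = 1*29 - 0 = 29, d_1 = (896 - 29^2)/1 = 55/1 = 55, a_1 = floor((29 + 29)/55) = 1.
  m_2 = 55*1 - 29 = 26, d_2 = (896 - 26^2)/55 = 220/55 = 4, a_2 = floor((29 + 26)/4) = 13.
  m_3 = 4*13 - 26 = 26, d_3 = (896 - 26^2)/4 = 220/4 = 55, a_3 = floor((29 + 26)/55) = 1.
  m_4 = 55*1 - 26 = 29, d_4 = (896 - 29^2)/55 = 55/55 = 1, a_4 = floor((29 + 29)/1) = 58.
  m_5 = 1*58 - 29 = 29, d_5 = (896 - 29^2)/1 = 55/1 = 55: (m_5, d_5) = (m_1, d_1) = (29, 55), so from here the quotients repeat a_1, ..., a_4; the period length is 4.
So sqrt(896) = [29; (1, 13, 1, 58)] with period length k = 4.
k is even, so the fundamental solution of x^2 - 896y^2 = 1 is (p_{k-1}, q_{k-1}) = (p_3, q_3); compute convergents through index 3.
Convergents (p_i = a_i*p_{i-1} + p_{i-2}, q_i = a_i*q_{i-1} + q_{i-2} with p_{-2}=0, p_{-1}=1, q_{-2}=1, q_{-1}=0):
  i=0: a_0=29, p_0 = 29*1 + 0 = 29, q_0 = 29*0 + 1 = 1.
  i=1: a_1=1, p_1 = 1*29 + 1 = 30, q_1 = 1*1 + 0 = 1.
  i=2: a_2=13, p_2 = 13*30 + 29 = 419, q_2 = 13*1 + 1 = 14.
  i=3: a_3=1, p_3 = 1*419 + 30 = 449, q_3 = 1*14 + 1 = 15.
Check: 449^2 - 896*15^2 = 201601 - 201600 = 1, so (x, y) = (449, 15) solves the equation, and by the theorem it is the least positive solution.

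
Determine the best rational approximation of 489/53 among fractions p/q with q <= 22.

203/22

Expand x = 489/53 as a continued fraction with the Euclidean algorithm:
  489 = 9*53 + 12, so a_0 = 9.
  53 = 4*12 + 5, so a_1 = 4.
  12 = 2*5 + 2, so a_2 = 2.
  5 = 2*2 + 1, so a_3 = 2.
  2 = 2*1 + 0, so a_4 = 2.
so x = [9; 4, 2, 2, 2].
Convergents (p_i = a_i*p_{i-1} + p_{i-2}, q_i = a_i*q_{i-1} + q_{i-2} with p_{-2}=0, p_{-1}=1, q_{-2}=1, q_{-1}=0), until the denominator exceeds 22:
  i=0: a_0=9, p_0 = 9*1 + 0 = 9, q_0 = 9*0 + 1 = 1.
  i=1: a_1=4, p_1 = 4*9 + 1 = 37, q_1 = 4*1 + 0 = 4.
  i=2: a_2=2, p_2 = 2*37 + 9 = 83, q_2 = 2*4 + 1 = 9.
  i=3: a_3=2, p_3 = 2*83 + 37 = 203, q_3 = 2*9 + 4 = 22.
  i=4: a_4=2, p_4 = 2*203 + 83 = 489, q_4 = 2*22 + 9 = 53.
q_4 = 53 > 22, so the last convergent with denominator <= 22 is p_3/q_3 = 203/22.
The closest fraction with denominator <= 22 is either p_3/q_3 or the intermediate fraction (k*p_3 + p_2)/(k*q_3 + q_2) with the largest k >= 1 whose denominator stays <= 22; these approach x as k grows, and every other convergent or intermediate fraction in range is farther away.
Largest k: floor((22 - q_2)/q_3) = floor((22 - 9)/22) = 0.
Since k = 0, no intermediate fraction beyond p_3/q_3 has denominator <= 22, so the convergent 203/22 is the closest (its error is |489*22 - 203*53|/(53*22) = 1/1166).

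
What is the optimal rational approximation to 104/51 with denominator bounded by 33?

Expand x = 104/51 as a continued fraction with the Euclidean algorithm:
  104 = 2*51 + 2, so a_0 = 2.
  51 = 25*2 + 1, so a_1 = 25.
  2 = 2*1 + 0, so a_2 = 2.
so x = [2; 25, 2].
Convergents (p_i = a_i*p_{i-1} + p_{i-2}, q_i = a_i*q_{i-1} + q_{i-2} with p_{-2}=0, p_{-1}=1, q_{-2}=1, q_{-1}=0), until the denominator exceeds 33:
  i=0: a_0=2, p_0 = 2*1 + 0 = 2, q_0 = 2*0 + 1 = 1.
  i=1: a_1=25, p_1 = 25*2 + 1 = 51, q_1 = 25*1 + 0 = 25.
  i=2: a_2=2, p_2 = 2*51 + 2 = 104, q_2 = 2*25 + 1 = 51.
q_2 = 51 > 33, so the last convergent with denominator <= 33 is p_1/q_1 = 51/25.
The closest fraction with denominator <= 33 is either p_1/q_1 or the intermediate fraction (k*p_1 + p_0)/(k*q_1 + q_0) with the largest k >= 1 whose denominator stays <= 33; these approach x as k grows, and every other convergent or intermediate fraction in range is farther away.
Largest k: floor((33 - q_0)/q_1) = floor((33 - 1)/25) = 1.
That gives (1*51 + 2)/(1*25 + 1) = 53/26.
Compare the errors: |x - 51/25| = |104*25 - 51*51|/(51*25) = 1/1275, and |x - 53/26| = |104*26 - 53*51|/(51*26) = 1/1326.
Cross-multiplying, 1*1275 = 1275 < 1326 = 1*1326, so 1/1326 is smaller: the intermediate fraction 53/26 is closer to x than 51/25.

53/26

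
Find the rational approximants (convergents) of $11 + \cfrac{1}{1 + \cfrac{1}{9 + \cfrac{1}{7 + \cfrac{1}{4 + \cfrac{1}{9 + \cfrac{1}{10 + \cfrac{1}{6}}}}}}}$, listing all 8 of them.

Using the convergent recurrence p_i = a_i*p_{i-1} + p_{i-2}, q_i = a_i*q_{i-1} + q_{i-2} with p_{-2}=0, p_{-1}=1, q_{-2}=1, q_{-1}=0:
  i=0: a_0=11, p_0 = 11*1 + 0 = 11, q_0 = 11*0 + 1 = 1.
  i=1: a_1=1, p_1 = 1*11 + 1 = 12, q_1 = 1*1 + 0 = 1.
  i=2: a_2=9, p_2 = 9*12 + 11 = 119, q_2 = 9*1 + 1 = 10.
  i=3: a_3=7, p_3 = 7*119 + 12 = 845, q_3 = 7*10 + 1 = 71.
  i=4: a_4=4, p_4 = 4*845 + 119 = 3499, q_4 = 4*71 + 10 = 294.
  i=5: a_5=9, p_5 = 9*3499 + 845 = 32336, q_5 = 9*294 + 71 = 2717.
  i=6: a_6=10, p_6 = 10*32336 + 3499 = 326859, q_6 = 10*2717 + 294 = 27464.
  i=7: a_7=6, p_7 = 6*326859 + 32336 = 1993490, q_7 = 6*27464 + 2717 = 167501.

11/1, 12/1, 119/10, 845/71, 3499/294, 32336/2717, 326859/27464, 1993490/167501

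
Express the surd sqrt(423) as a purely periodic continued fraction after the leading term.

[20; (1, 1, 3, 4, 3, 1, 1, 40)]

Write x_i = (sqrt(423) + m_i)/d_i with (m_0, d_0) = (0, 1). a_0 = floor(sqrt(423)) = 20, since 20^2 = 400 <= 423 < 441 = 21^2.
Iterate m_{i+1} = d_i*a_i - m_i, d_{i+1} = (423 - m_{i+1}^2)/d_i, a_{i+1} = floor((a_0 + m_{i+1})/d_{i+1}):
  m_1 = 1*20 - 0 = 20, d_1 = (423 - 20^2)/1 = 23/1 = 23, a_1 = floor((20 + 20)/23) = 1.
  m_2 = 23*1 - 20 = 3, d_2 = (423 - 3^2)/23 = 414/23 = 18, a_2 = floor((20 + 3)/18) = 1.
  m_3 = 18*1 - 3 = 15, d_3 = (423 - 15^2)/18 = 198/18 = 11, a_3 = floor((20 + 15)/11) = 3.
  m_4 = 11*3 - 15 = 18, d_4 = (423 - 18^2)/11 = 99/11 = 9, a_4 = floor((20 + 18)/9) = 4.
  m_5 = 9*4 - 18 = 18, d_5 = (423 - 18^2)/9 = 99/9 = 11, a_5 = floor((20 + 18)/11) = 3.
  m_6 = 11*3 - 18 = 15, d_6 = (423 - 15^2)/11 = 198/11 = 18, a_6 = floor((20 + 15)/18) = 1.
  m_7 = 18*1 - 15 = 3, d_7 = (423 - 3^2)/18 = 414/18 = 23, a_7 = floor((20 + 3)/23) = 1.
  m_8 = 23*1 - 3 = 20, d_8 = (423 - 20^2)/23 = 23/23 = 1, a_8 = floor((20 + 20)/1) = 40.
  m_9 = 1*40 - 20 = 20, d_9 = (423 - 20^2)/1 = 23/1 = 23: (m_9, d_9) = (m_1, d_1) = (20, 23), so from here the quotients repeat a_1, ..., a_8; the period length is 8.
Hence the expansion of sqrt(423) is a_0 = 20 followed by the repeating block 1, 1, 3, 4, 3, 1, 1, 40 (period 8).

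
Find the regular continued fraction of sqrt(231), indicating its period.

[15; (5, 30)]

Write x_i = (sqrt(231) + m_i)/d_i with (m_0, d_0) = (0, 1). a_0 = floor(sqrt(231)) = 15, since 15^2 = 225 <= 231 < 256 = 16^2.
Iterate m_{i+1} = d_i*a_i - m_i, d_{i+1} = (231 - m_{i+1}^2)/d_i, a_{i+1} = floor((a_0 + m_{i+1})/d_{i+1}):
  m_1 = 1*15 - 0 = 15, d_1 = (231 - 15^2)/1 = 6/1 = 6, a_1 = floor((15 + 15)/6) = 5.
  m_2 = 6*5 - 15 = 15, d_2 = (231 - 15^2)/6 = 6/6 = 1, a_2 = floor((15 + 15)/1) = 30.
  m_3 = 1*30 - 15 = 15, d_3 = (231 - 15^2)/1 = 6/1 = 6: (m_3, d_3) = (m_1, d_1) = (15, 6), so from here the quotients repeat a_1, a_2; the period length is 2.
Hence the expansion of sqrt(231) is a_0 = 15 followed by the repeating block 5, 30 (period 2).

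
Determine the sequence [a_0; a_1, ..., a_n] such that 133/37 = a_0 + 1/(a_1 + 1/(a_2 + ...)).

Run the Euclidean algorithm on 133 and 37; the successive quotients are the partial quotients a_0, a_1, ... (each step inverts the fractional part left over by the previous one):
  133 = 3*37 + 22, so a_0 = 3.
  37 = 1*22 + 15, so a_1 = 1.
  22 = 1*15 + 7, so a_2 = 1.
  15 = 2*7 + 1, so a_3 = 2.
  7 = 7*1 + 0, so a_4 = 7.
The remainder reaches 0 after 5 divisions, so the expansion has 5 partial quotients, read off in order.

[3; 1, 1, 2, 7]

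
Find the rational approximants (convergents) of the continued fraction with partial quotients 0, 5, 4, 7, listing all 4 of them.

Using the convergent recurrence p_i = a_i*p_{i-1} + p_{i-2}, q_i = a_i*q_{i-1} + q_{i-2} with p_{-2}=0, p_{-1}=1, q_{-2}=1, q_{-1}=0:
  i=0: a_0=0, p_0 = 0*1 + 0 = 0, q_0 = 0*0 + 1 = 1.
  i=1: a_1=5, p_1 = 5*0 + 1 = 1, q_1 = 5*1 + 0 = 5.
  i=2: a_2=4, p_2 = 4*1 + 0 = 4, q_2 = 4*5 + 1 = 21.
  i=3: a_3=7, p_3 = 7*4 + 1 = 29, q_3 = 7*21 + 5 = 152.

0/1, 1/5, 4/21, 29/152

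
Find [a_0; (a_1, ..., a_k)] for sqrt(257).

Write x_i = (sqrt(257) + m_i)/d_i with (m_0, d_0) = (0, 1). a_0 = floor(sqrt(257)) = 16, since 16^2 = 256 <= 257 < 289 = 17^2.
Iterate m_{i+1} = d_i*a_i - m_i, d_{i+1} = (257 - m_{i+1}^2)/d_i, a_{i+1} = floor((a_0 + m_{i+1})/d_{i+1}):
  m_1 = 1*16 - 0 = 16, d_1 = (257 - 16^2)/1 = 1/1 = 1, a_1 = floor((16 + 16)/1) = 32.
  m_2 = 1*32 - 16 = 16, d_2 = (257 - 16^2)/1 = 1/1 = 1: (m_2, d_2) = (m_1, d_1) = (16, 1), so from here the quotient a_1 repeats; the period length is 1.
Hence the expansion of sqrt(257) is a_0 = 16 followed by the repeating block 32 (period 1).

[16; (32)]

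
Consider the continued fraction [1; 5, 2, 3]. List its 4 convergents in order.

Using the convergent recurrence p_i = a_i*p_{i-1} + p_{i-2}, q_i = a_i*q_{i-1} + q_{i-2} with p_{-2}=0, p_{-1}=1, q_{-2}=1, q_{-1}=0:
  i=0: a_0=1, p_0 = 1*1 + 0 = 1, q_0 = 1*0 + 1 = 1.
  i=1: a_1=5, p_1 = 5*1 + 1 = 6, q_1 = 5*1 + 0 = 5.
  i=2: a_2=2, p_2 = 2*6 + 1 = 13, q_2 = 2*5 + 1 = 11.
  i=3: a_3=3, p_3 = 3*13 + 6 = 45, q_3 = 3*11 + 5 = 38.

1/1, 6/5, 13/11, 45/38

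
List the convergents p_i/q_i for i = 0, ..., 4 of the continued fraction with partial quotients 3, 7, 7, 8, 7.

3/1, 22/7, 157/50, 1278/407, 9103/2899

Using the convergent recurrence p_i = a_i*p_{i-1} + p_{i-2}, q_i = a_i*q_{i-1} + q_{i-2} with p_{-2}=0, p_{-1}=1, q_{-2}=1, q_{-1}=0:
  i=0: a_0=3, p_0 = 3*1 + 0 = 3, q_0 = 3*0 + 1 = 1.
  i=1: a_1=7, p_1 = 7*3 + 1 = 22, q_1 = 7*1 + 0 = 7.
  i=2: a_2=7, p_2 = 7*22 + 3 = 157, q_2 = 7*7 + 1 = 50.
  i=3: a_3=8, p_3 = 8*157 + 22 = 1278, q_3 = 8*50 + 7 = 407.
  i=4: a_4=7, p_4 = 7*1278 + 157 = 9103, q_4 = 7*407 + 50 = 2899.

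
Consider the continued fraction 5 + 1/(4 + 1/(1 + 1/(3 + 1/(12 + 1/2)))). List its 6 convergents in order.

5/1, 21/4, 26/5, 99/19, 1214/233, 2527/485

Using the convergent recurrence p_i = a_i*p_{i-1} + p_{i-2}, q_i = a_i*q_{i-1} + q_{i-2} with p_{-2}=0, p_{-1}=1, q_{-2}=1, q_{-1}=0:
  i=0: a_0=5, p_0 = 5*1 + 0 = 5, q_0 = 5*0 + 1 = 1.
  i=1: a_1=4, p_1 = 4*5 + 1 = 21, q_1 = 4*1 + 0 = 4.
  i=2: a_2=1, p_2 = 1*21 + 5 = 26, q_2 = 1*4 + 1 = 5.
  i=3: a_3=3, p_3 = 3*26 + 21 = 99, q_3 = 3*5 + 4 = 19.
  i=4: a_4=12, p_4 = 12*99 + 26 = 1214, q_4 = 12*19 + 5 = 233.
  i=5: a_5=2, p_5 = 2*1214 + 99 = 2527, q_5 = 2*233 + 19 = 485.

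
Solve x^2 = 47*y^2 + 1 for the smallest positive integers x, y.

(x, y) = (48, 7)

First expand sqrt(47) as a continued fraction. With x_i = (sqrt(47) + m_i)/d_i and (m_0, d_0) = (0, 1): a_0 = floor(sqrt(47)) = 6, since 6^2 = 36 <= 47 < 49 = 7^2.
Iterate m_{i+1} = d_i*a_i - m_i, d_{i+1} = (47 - m_{i+1}^2)/d_i, a_{i+1} = floor((a_0 + m_{i+1})/d_{i+1}):
  m_1 = 1*6 - 0 = 6, d_1 = (47 - 6^2)/1 = 11/1 = 11, a_1 = floor((6 + 6)/11) = 1.
  m_2 = 11*1 - 6 = 5, d_2 = (47 - 5^2)/11 = 22/11 = 2, a_2 = floor((6 + 5)/2) = 5.
  m_3 = 2*5 - 5 = 5, d_3 = (47 - 5^2)/2 = 22/2 = 11, a_3 = floor((6 + 5)/11) = 1.
  m_4 = 11*1 - 5 = 6, d_4 = (47 - 6^2)/11 = 11/11 = 1, a_4 = floor((6 + 6)/1) = 12.
  m_5 = 1*12 - 6 = 6, d_5 = (47 - 6^2)/1 = 11/1 = 11: (m_5, d_5) = (m_1, d_1) = (6, 11), so from here the quotients repeat a_1, ..., a_4; the period length is 4.
So sqrt(47) = [6; (1, 5, 1, 12)] with period length k = 4.
k is even, so the fundamental solution of x^2 - 47y^2 = 1 is (p_{k-1}, q_{k-1}) = (p_3, q_3); compute convergents through index 3.
Convergents (p_i = a_i*p_{i-1} + p_{i-2}, q_i = a_i*q_{i-1} + q_{i-2} with p_{-2}=0, p_{-1}=1, q_{-2}=1, q_{-1}=0):
  i=0: a_0=6, p_0 = 6*1 + 0 = 6, q_0 = 6*0 + 1 = 1.
  i=1: a_1=1, p_1 = 1*6 + 1 = 7, q_1 = 1*1 + 0 = 1.
  i=2: a_2=5, p_2 = 5*7 + 6 = 41, q_2 = 5*1 + 1 = 6.
  i=3: a_3=1, p_3 = 1*41 + 7 = 48, q_3 = 1*6 + 1 = 7.
Check: 48^2 - 47*7^2 = 2304 - 2303 = 1, so (x, y) = (48, 7) solves the equation, and by the theorem it is the least positive solution.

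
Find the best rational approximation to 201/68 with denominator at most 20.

Expand x = 201/68 as a continued fraction with the Euclidean algorithm:
  201 = 2*68 + 65, so a_0 = 2.
  68 = 1*65 + 3, so a_1 = 1.
  65 = 21*3 + 2, so a_2 = 21.
  3 = 1*2 + 1, so a_3 = 1.
  2 = 2*1 + 0, so a_4 = 2.
so x = [2; 1, 21, 1, 2].
Convergents (p_i = a_i*p_{i-1} + p_{i-2}, q_i = a_i*q_{i-1} + q_{i-2} with p_{-2}=0, p_{-1}=1, q_{-2}=1, q_{-1}=0), until the denominator exceeds 20:
  i=0: a_0=2, p_0 = 2*1 + 0 = 2, q_0 = 2*0 + 1 = 1.
  i=1: a_1=1, p_1 = 1*2 + 1 = 3, q_1 = 1*1 + 0 = 1.
  i=2: a_2=21, p_2 = 21*3 + 2 = 65, q_2 = 21*1 + 1 = 22.
q_2 = 22 > 20, so the last convergent with denominator <= 20 is p_1/q_1 = 3/1.
The closest fraction with denominator <= 20 is either p_1/q_1 or the intermediate fraction (k*p_1 + p_0)/(k*q_1 + q_0) with the largest k >= 1 whose denominator stays <= 20; these approach x as k grows, and every other convergent or intermediate fraction in range is farther away.
Largest k: floor((20 - q_0)/q_1) = floor((20 - 1)/1) = 19.
That gives (19*3 + 2)/(19*1 + 1) = 59/20.
Compare the errors: |x - 3/1| = |201*1 - 3*68|/(68*1) = 3/68, and |x - 59/20| = |201*20 - 59*68|/(68*20) = 8/1360.
Cross-multiplying, 8*68 = 544 < 4080 = 3*1360, so 8/1360 is smaller: the intermediate fraction 59/20 is closer to x than 3/1.

59/20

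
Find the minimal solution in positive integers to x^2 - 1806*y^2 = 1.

First expand sqrt(1806) as a continued fraction. With x_i = (sqrt(1806) + m_i)/d_i and (m_0, d_0) = (0, 1): a_0 = floor(sqrt(1806)) = 42, since 42^2 = 1764 <= 1806 < 1849 = 43^2.
Iterate m_{i+1} = d_i*a_i - m_i, d_{i+1} = (1806 - m_{i+1}^2)/d_i, a_{i+1} = floor((a_0 + m_{i+1})/d_{i+1}):
  m_1 = 1*42 - 0 = 42, d_1 = (1806 - 42^2)/1 = 42/1 = 42, a_1 = floor((42 + 42)/42) = 2.
  m_2 = 42*2 - 42 = 42, d_2 = (1806 - 42^2)/42 = 42/42 = 1, a_2 = floor((42 + 42)/1) = 84.
  m_3 = 1*84 - 42 = 42, d_3 = (1806 - 42^2)/1 = 42/1 = 42: (m_3, d_3) = (m_1, d_1) = (42, 42), so from here the quotients repeat a_1, a_2; the period length is 2.
So sqrt(1806) = [42; (2, 84)] with period length k = 2.
k is even, so the fundamental solution of x^2 - 1806y^2 = 1 is (p_{k-1}, q_{k-1}) = (p_1, q_1); compute convergents through index 1.
Convergents (p_i = a_i*p_{i-1} + p_{i-2}, q_i = a_i*q_{i-1} + q_{i-2} with p_{-2}=0, p_{-1}=1, q_{-2}=1, q_{-1}=0):
  i=0: a_0=42, p_0 = 42*1 + 0 = 42, q_0 = 42*0 + 1 = 1.
  i=1: a_1=2, p_1 = 2*42 + 1 = 85, q_1 = 2*1 + 0 = 2.
Check: 85^2 - 1806*2^2 = 7225 - 7224 = 1, so (x, y) = (85, 2) solves the equation, and by the theorem it is the least positive solution.

(x, y) = (85, 2)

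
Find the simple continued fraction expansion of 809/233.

Run the Euclidean algorithm on 809 and 233; the successive quotients are the partial quotients a_0, a_1, ... (each step inverts the fractional part left over by the previous one):
  809 = 3*233 + 110, so a_0 = 3.
  233 = 2*110 + 13, so a_1 = 2.
  110 = 8*13 + 6, so a_2 = 8.
  13 = 2*6 + 1, so a_3 = 2.
  6 = 6*1 + 0, so a_4 = 6.
The remainder reaches 0 after 5 divisions, so the expansion has 5 partial quotients, read off in order.

[3; 2, 8, 2, 6]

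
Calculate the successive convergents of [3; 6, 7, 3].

Using the convergent recurrence p_i = a_i*p_{i-1} + p_{i-2}, q_i = a_i*q_{i-1} + q_{i-2} with p_{-2}=0, p_{-1}=1, q_{-2}=1, q_{-1}=0:
  i=0: a_0=3, p_0 = 3*1 + 0 = 3, q_0 = 3*0 + 1 = 1.
  i=1: a_1=6, p_1 = 6*3 + 1 = 19, q_1 = 6*1 + 0 = 6.
  i=2: a_2=7, p_2 = 7*19 + 3 = 136, q_2 = 7*6 + 1 = 43.
  i=3: a_3=3, p_3 = 3*136 + 19 = 427, q_3 = 3*43 + 6 = 135.

3/1, 19/6, 136/43, 427/135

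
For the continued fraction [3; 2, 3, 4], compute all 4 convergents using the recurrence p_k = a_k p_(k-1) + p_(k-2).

3/1, 7/2, 24/7, 103/30

Using the convergent recurrence p_i = a_i*p_{i-1} + p_{i-2}, q_i = a_i*q_{i-1} + q_{i-2} with p_{-2}=0, p_{-1}=1, q_{-2}=1, q_{-1}=0:
  i=0: a_0=3, p_0 = 3*1 + 0 = 3, q_0 = 3*0 + 1 = 1.
  i=1: a_1=2, p_1 = 2*3 + 1 = 7, q_1 = 2*1 + 0 = 2.
  i=2: a_2=3, p_2 = 3*7 + 3 = 24, q_2 = 3*2 + 1 = 7.
  i=3: a_3=4, p_3 = 4*24 + 7 = 103, q_3 = 4*7 + 2 = 30.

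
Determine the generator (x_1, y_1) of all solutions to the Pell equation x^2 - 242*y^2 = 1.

First expand sqrt(242) as a continued fraction. With x_i = (sqrt(242) + m_i)/d_i and (m_0, d_0) = (0, 1): a_0 = floor(sqrt(242)) = 15, since 15^2 = 225 <= 242 < 256 = 16^2.
Iterate m_{i+1} = d_i*a_i - m_i, d_{i+1} = (242 - m_{i+1}^2)/d_i, a_{i+1} = floor((a_0 + m_{i+1})/d_{i+1}):
  m_1 = 1*15 - 0 = 15, d_1 = (242 - 15^2)/1 = 17/1 = 17, a_1 = floor((15 + 15)/17) = 1.
  m_2 = 17*1 - 15 = 2, d_2 = (242 - 2^2)/17 = 238/17 = 14, a_2 = floor((15 + 2)/14) = 1.
  m_3 = 14*1 - 2 = 12, d_3 = (242 - 12^2)/14 = 98/14 = 7, a_3 = floor((15 + 12)/7) = 3.
  m_4 = 7*3 - 12 = 9, d_4 = (242 - 9^2)/7 = 161/7 = 23, a_4 = floor((15 + 9)/23) = 1.
  m_5 = 23*1 - 9 = 14, d_5 = (242 - 14^2)/23 = 46/23 = 2, a_5 = floor((15 + 14)/2) = 14.
  m_6 = 2*14 - 14 = 14, d_6 = (242 - 14^2)/2 = 46/2 = 23, a_6 = floor((15 + 14)/23) = 1.
  m_7 = 23*1 - 14 = 9, d_7 = (242 - 9^2)/23 = 161/23 = 7, a_7 = floor((15 + 9)/7) = 3.
  m_8 = 7*3 - 9 = 12, d_8 = (242 - 12^2)/7 = 98/7 = 14, a_8 = floor((15 + 12)/14) = 1.
  m_9 = 14*1 - 12 = 2, d_9 = (242 - 2^2)/14 = 238/14 = 17, a_9 = floor((15 + 2)/17) = 1.
  m_10 = 17*1 - 2 = 15, d_10 = (242 - 15^2)/17 = 17/17 = 1, a_10 = floor((15 + 15)/1) = 30.
  m_11 = 1*30 - 15 = 15, d_11 = (242 - 15^2)/1 = 17/1 = 17: (m_11, d_11) = (m_1, d_1) = (15, 17), so from here the quotients repeat a_1, ..., a_10; the period length is 10.
So sqrt(242) = [15; (1, 1, 3, 1, 14, 1, 3, 1, 1, 30)] with period length k = 10.
k is even, so the fundamental solution of x^2 - 242y^2 = 1 is (p_{k-1}, q_{k-1}) = (p_9, q_9); compute convergents through index 9.
Convergents (p_i = a_i*p_{i-1} + p_{i-2}, q_i = a_i*q_{i-1} + q_{i-2} with p_{-2}=0, p_{-1}=1, q_{-2}=1, q_{-1}=0):
  i=0: a_0=15, p_0 = 15*1 + 0 = 15, q_0 = 15*0 + 1 = 1.
  i=1: a_1=1, p_1 = 1*15 + 1 = 16, q_1 = 1*1 + 0 = 1.
  i=2: a_2=1, p_2 = 1*16 + 15 = 31, q_2 = 1*1 + 1 = 2.
  i=3: a_3=3, p_3 = 3*31 + 16 = 109, q_3 = 3*2 + 1 = 7.
  i=4: a_4=1, p_4 = 1*109 + 31 = 140, q_4 = 1*7 + 2 = 9.
  i=5: a_5=14, p_5 = 14*140 + 109 = 2069, q_5 = 14*9 + 7 = 133.
  i=6: a_6=1, p_6 = 1*2069 + 140 = 2209, q_6 = 1*133 + 9 = 142.
  i=7: a_7=3, p_7 = 3*2209 + 2069 = 8696, q_7 = 3*142 + 133 = 559.
  i=8: a_8=1, p_8 = 1*8696 + 2209 = 10905, q_8 = 1*559 + 142 = 701.
  i=9: a_9=1, p_9 = 1*10905 + 8696 = 19601, q_9 = 1*701 + 559 = 1260.
Check: 19601^2 - 242*1260^2 = 384199201 - 384199200 = 1, so (x, y) = (19601, 1260) solves the equation, and by the theorem it is the least positive solution.

(x, y) = (19601, 1260)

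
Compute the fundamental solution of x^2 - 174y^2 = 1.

(x, y) = (1451, 110)

First expand sqrt(174) as a continued fraction. With x_i = (sqrt(174) + m_i)/d_i and (m_0, d_0) = (0, 1): a_0 = floor(sqrt(174)) = 13, since 13^2 = 169 <= 174 < 196 = 14^2.
Iterate m_{i+1} = d_i*a_i - m_i, d_{i+1} = (174 - m_{i+1}^2)/d_i, a_{i+1} = floor((a_0 + m_{i+1})/d_{i+1}):
  m_1 = 1*13 - 0 = 13, d_1 = (174 - 13^2)/1 = 5/1 = 5, a_1 = floor((13 + 13)/5) = 5.
  m_2 = 5*5 - 13 = 12, d_2 = (174 - 12^2)/5 = 30/5 = 6, a_2 = floor((13 + 12)/6) = 4.
  m_3 = 6*4 - 12 = 12, d_3 = (174 - 12^2)/6 = 30/6 = 5, a_3 = floor((13 + 12)/5) = 5.
  m_4 = 5*5 - 12 = 13, d_4 = (174 - 13^2)/5 = 5/5 = 1, a_4 = floor((13 + 13)/1) = 26.
  m_5 = 1*26 - 13 = 13, d_5 = (174 - 13^2)/1 = 5/1 = 5: (m_5, d_5) = (m_1, d_1) = (13, 5), so from here the quotients repeat a_1, ..., a_4; the period length is 4.
So sqrt(174) = [13; (5, 4, 5, 26)] with period length k = 4.
k is even, so the fundamental solution of x^2 - 174y^2 = 1 is (p_{k-1}, q_{k-1}) = (p_3, q_3); compute convergents through index 3.
Convergents (p_i = a_i*p_{i-1} + p_{i-2}, q_i = a_i*q_{i-1} + q_{i-2} with p_{-2}=0, p_{-1}=1, q_{-2}=1, q_{-1}=0):
  i=0: a_0=13, p_0 = 13*1 + 0 = 13, q_0 = 13*0 + 1 = 1.
  i=1: a_1=5, p_1 = 5*13 + 1 = 66, q_1 = 5*1 + 0 = 5.
  i=2: a_2=4, p_2 = 4*66 + 13 = 277, q_2 = 4*5 + 1 = 21.
  i=3: a_3=5, p_3 = 5*277 + 66 = 1451, q_3 = 5*21 + 5 = 110.
Check: 1451^2 - 174*110^2 = 2105401 - 2105400 = 1, so (x, y) = (1451, 110) solves the equation, and by the theorem it is the least positive solution.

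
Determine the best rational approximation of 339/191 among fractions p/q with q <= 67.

71/40

Expand x = 339/191 as a continued fraction with the Euclidean algorithm:
  339 = 1*191 + 148, so a_0 = 1.
  191 = 1*148 + 43, so a_1 = 1.
  148 = 3*43 + 19, so a_2 = 3.
  43 = 2*19 + 5, so a_3 = 2.
  19 = 3*5 + 4, so a_4 = 3.
  5 = 1*4 + 1, so a_5 = 1.
  4 = 4*1 + 0, so a_6 = 4.
so x = [1; 1, 3, 2, 3, 1, 4].
Convergents (p_i = a_i*p_{i-1} + p_{i-2}, q_i = a_i*q_{i-1} + q_{i-2} with p_{-2}=0, p_{-1}=1, q_{-2}=1, q_{-1}=0), until the denominator exceeds 67:
  i=0: a_0=1, p_0 = 1*1 + 0 = 1, q_0 = 1*0 + 1 = 1.
  i=1: a_1=1, p_1 = 1*1 + 1 = 2, q_1 = 1*1 + 0 = 1.
  i=2: a_2=3, p_2 = 3*2 + 1 = 7, q_2 = 3*1 + 1 = 4.
  i=3: a_3=2, p_3 = 2*7 + 2 = 16, q_3 = 2*4 + 1 = 9.
  i=4: a_4=3, p_4 = 3*16 + 7 = 55, q_4 = 3*9 + 4 = 31.
  i=5: a_5=1, p_5 = 1*55 + 16 = 71, q_5 = 1*31 + 9 = 40.
  i=6: a_6=4, p_6 = 4*71 + 55 = 339, q_6 = 4*40 + 31 = 191.
q_6 = 191 > 67, so the last convergent with denominator <= 67 is p_5/q_5 = 71/40.
The closest fraction with denominator <= 67 is either p_5/q_5 or the intermediate fraction (k*p_5 + p_4)/(k*q_5 + q_4) with the largest k >= 1 whose denominator stays <= 67; these approach x as k grows, and every other convergent or intermediate fraction in range is farther away.
Largest k: floor((67 - q_4)/q_5) = floor((67 - 31)/40) = 0.
Since k = 0, no intermediate fraction beyond p_5/q_5 has denominator <= 67, so the convergent 71/40 is the closest (its error is |339*40 - 71*191|/(191*40) = 1/7640).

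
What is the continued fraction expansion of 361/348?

[1; 26, 1, 3, 3]

Run the Euclidean algorithm on 361 and 348; the successive quotients are the partial quotients a_0, a_1, ... (each step inverts the fractional part left over by the previous one):
  361 = 1*348 + 13, so a_0 = 1.
  348 = 26*13 + 10, so a_1 = 26.
  13 = 1*10 + 3, so a_2 = 1.
  10 = 3*3 + 1, so a_3 = 3.
  3 = 3*1 + 0, so a_4 = 3.
The remainder reaches 0 after 5 divisions, so the expansion has 5 partial quotients, read off in order.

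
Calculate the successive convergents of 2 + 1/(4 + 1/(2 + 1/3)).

Using the convergent recurrence p_i = a_i*p_{i-1} + p_{i-2}, q_i = a_i*q_{i-1} + q_{i-2} with p_{-2}=0, p_{-1}=1, q_{-2}=1, q_{-1}=0:
  i=0: a_0=2, p_0 = 2*1 + 0 = 2, q_0 = 2*0 + 1 = 1.
  i=1: a_1=4, p_1 = 4*2 + 1 = 9, q_1 = 4*1 + 0 = 4.
  i=2: a_2=2, p_2 = 2*9 + 2 = 20, q_2 = 2*4 + 1 = 9.
  i=3: a_3=3, p_3 = 3*20 + 9 = 69, q_3 = 3*9 + 4 = 31.

2/1, 9/4, 20/9, 69/31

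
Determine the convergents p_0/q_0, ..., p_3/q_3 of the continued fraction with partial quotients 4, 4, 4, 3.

Using the convergent recurrence p_i = a_i*p_{i-1} + p_{i-2}, q_i = a_i*q_{i-1} + q_{i-2} with p_{-2}=0, p_{-1}=1, q_{-2}=1, q_{-1}=0:
  i=0: a_0=4, p_0 = 4*1 + 0 = 4, q_0 = 4*0 + 1 = 1.
  i=1: a_1=4, p_1 = 4*4 + 1 = 17, q_1 = 4*1 + 0 = 4.
  i=2: a_2=4, p_2 = 4*17 + 4 = 72, q_2 = 4*4 + 1 = 17.
  i=3: a_3=3, p_3 = 3*72 + 17 = 233, q_3 = 3*17 + 4 = 55.

4/1, 17/4, 72/17, 233/55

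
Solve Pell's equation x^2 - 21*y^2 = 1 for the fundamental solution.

(x, y) = (55, 12)

First expand sqrt(21) as a continued fraction. With x_i = (sqrt(21) + m_i)/d_i and (m_0, d_0) = (0, 1): a_0 = floor(sqrt(21)) = 4, since 4^2 = 16 <= 21 < 25 = 5^2.
Iterate m_{i+1} = d_i*a_i - m_i, d_{i+1} = (21 - m_{i+1}^2)/d_i, a_{i+1} = floor((a_0 + m_{i+1})/d_{i+1}):
  m_1 = 1*4 - 0 = 4, d_1 = (21 - 4^2)/1 = 5/1 = 5, a_1 = floor((4 + 4)/5) = 1.
  m_2 = 5*1 - 4 = 1, d_2 = (21 - 1^2)/5 = 20/5 = 4, a_2 = floor((4 + 1)/4) = 1.
  m_3 = 4*1 - 1 = 3, d_3 = (21 - 3^2)/4 = 12/4 = 3, a_3 = floor((4 + 3)/3) = 2.
  m_4 = 3*2 - 3 = 3, d_4 = (21 - 3^2)/3 = 12/3 = 4, a_4 = floor((4 + 3)/4) = 1.
  m_5 = 4*1 - 3 = 1, d_5 = (21 - 1^2)/4 = 20/4 = 5, a_5 = floor((4 + 1)/5) = 1.
  m_6 = 5*1 - 1 = 4, d_6 = (21 - 4^2)/5 = 5/5 = 1, a_6 = floor((4 + 4)/1) = 8.
  m_7 = 1*8 - 4 = 4, d_7 = (21 - 4^2)/1 = 5/1 = 5: (m_7, d_7) = (m_1, d_1) = (4, 5), so from here the quotients repeat a_1, ..., a_6; the period length is 6.
So sqrt(21) = [4; (1, 1, 2, 1, 1, 8)] with period length k = 6.
k is even, so the fundamental solution of x^2 - 21y^2 = 1 is (p_{k-1}, q_{k-1}) = (p_5, q_5); compute convergents through index 5.
Convergents (p_i = a_i*p_{i-1} + p_{i-2}, q_i = a_i*q_{i-1} + q_{i-2} with p_{-2}=0, p_{-1}=1, q_{-2}=1, q_{-1}=0):
  i=0: a_0=4, p_0 = 4*1 + 0 = 4, q_0 = 4*0 + 1 = 1.
  i=1: a_1=1, p_1 = 1*4 + 1 = 5, q_1 = 1*1 + 0 = 1.
  i=2: a_2=1, p_2 = 1*5 + 4 = 9, q_2 = 1*1 + 1 = 2.
  i=3: a_3=2, p_3 = 2*9 + 5 = 23, q_3 = 2*2 + 1 = 5.
  i=4: a_4=1, p_4 = 1*23 + 9 = 32, q_4 = 1*5 + 2 = 7.
  i=5: a_5=1, p_5 = 1*32 + 23 = 55, q_5 = 1*7 + 5 = 12.
Check: 55^2 - 21*12^2 = 3025 - 3024 = 1, so (x, y) = (55, 12) solves the equation, and by the theorem it is the least positive solution.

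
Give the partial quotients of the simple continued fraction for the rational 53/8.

Run the Euclidean algorithm on 53 and 8; the successive quotients are the partial quotients a_0, a_1, ... (each step inverts the fractional part left over by the previous one):
  53 = 6*8 + 5, so a_0 = 6.
  8 = 1*5 + 3, so a_1 = 1.
  5 = 1*3 + 2, so a_2 = 1.
  3 = 1*2 + 1, so a_3 = 1.
  2 = 2*1 + 0, so a_4 = 2.
The remainder reaches 0 after 5 divisions, so the expansion has 5 partial quotients, read off in order.

[6; 1, 1, 1, 2]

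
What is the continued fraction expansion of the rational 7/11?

Run the Euclidean algorithm on 7 and 11; the successive quotients are the partial quotients a_0, a_1, ... (each step inverts the fractional part left over by the previous one):
  7 = 0*11 + 7, so a_0 = 0.
  11 = 1*7 + 4, so a_1 = 1.
  7 = 1*4 + 3, so a_2 = 1.
  4 = 1*3 + 1, so a_3 = 1.
  3 = 3*1 + 0, so a_4 = 3.
The remainder reaches 0 after 5 divisions, so the expansion has 5 partial quotients, read off in order.

[0; 1, 1, 1, 3]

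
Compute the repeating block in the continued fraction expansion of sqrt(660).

Write x_i = (sqrt(660) + m_i)/d_i with (m_0, d_0) = (0, 1). a_0 = floor(sqrt(660)) = 25, since 25^2 = 625 <= 660 < 676 = 26^2.
Iterate m_{i+1} = d_i*a_i - m_i, d_{i+1} = (660 - m_{i+1}^2)/d_i, a_{i+1} = floor((a_0 + m_{i+1})/d_{i+1}):
  m_1 = 1*25 - 0 = 25, d_1 = (660 - 25^2)/1 = 35/1 = 35, a_1 = floor((25 + 25)/35) = 1.
  m_2 = 35*1 - 25 = 10, d_2 = (660 - 10^2)/35 = 560/35 = 16, a_2 = floor((25 + 10)/16) = 2.
  m_3 = 16*2 - 10 = 22, d_3 = (660 - 22^2)/16 = 176/16 = 11, a_3 = floor((25 + 22)/11) = 4.
  m_4 = 11*4 - 22 = 22, d_4 = (660 - 22^2)/11 = 176/11 = 16, a_4 = floor((25 + 22)/16) = 2.
  m_5 = 16*2 - 22 = 10, d_5 = (660 - 10^2)/16 = 560/16 = 35, a_5 = floor((25 + 10)/35) = 1.
  m_6 = 35*1 - 10 = 25, d_6 = (660 - 25^2)/35 = 35/35 = 1, a_6 = floor((25 + 25)/1) = 50.
  m_7 = 1*50 - 25 = 25, d_7 = (660 - 25^2)/1 = 35/1 = 35: (m_7, d_7) = (m_1, d_1) = (25, 35), so from here the quotients repeat a_1, ..., a_6; the period length is 6.
Hence the expansion of sqrt(660) is a_0 = 25 followed by the repeating block 1, 2, 4, 2, 1, 50 (period 6).

[25; (1, 2, 4, 2, 1, 50)]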